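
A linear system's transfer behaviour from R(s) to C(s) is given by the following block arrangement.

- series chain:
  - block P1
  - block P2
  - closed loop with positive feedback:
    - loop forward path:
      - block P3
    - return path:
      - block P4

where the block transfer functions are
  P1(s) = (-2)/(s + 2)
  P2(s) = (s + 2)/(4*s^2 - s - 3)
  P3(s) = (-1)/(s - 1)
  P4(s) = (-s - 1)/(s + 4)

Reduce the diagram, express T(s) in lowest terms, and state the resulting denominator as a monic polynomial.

Answer: s^4 + 7*s^3/4 - 25*s^2/4 - s/4 + 15/4

Working:
Step 1. apply the feedback formula to P3, P4 gives (-s - 4)/(s^2 + 2*s - 5)
Step 2. multiply P1, P2, [P3/(1-P3*P4)] (series) gives (2*s + 8)/(4*s^4 + 7*s^3 - 25*s^2 - s + 15)
T(s) is the step-2 result (common factors already cancelled). Leading coefficient of the denominator: 4. Divide through by 4 for the monic polynomial.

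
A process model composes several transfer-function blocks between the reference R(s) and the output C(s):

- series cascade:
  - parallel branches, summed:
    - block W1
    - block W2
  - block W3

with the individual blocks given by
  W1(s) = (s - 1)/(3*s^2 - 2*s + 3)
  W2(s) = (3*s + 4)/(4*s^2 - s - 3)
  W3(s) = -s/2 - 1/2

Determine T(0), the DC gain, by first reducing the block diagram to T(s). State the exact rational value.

The answer is 5/6.

Reasoning:
[1] combine W1, W2 in parallel -> (13*s^3 + s^2 - s + 15)/(12*s^4 - 11*s^3 + 5*s^2 + 3*s - 9)
[2] series reduction of (W1+W2), W3 -> (-13*s^4 - 14*s^3 - 14*s - 15)/(24*s^4 - 22*s^3 + 10*s^2 + 6*s - 18)
Evaluating the step-2 result (the overall T(s)) at s = 0 gives T(0) = -15/(-18) = 5/6.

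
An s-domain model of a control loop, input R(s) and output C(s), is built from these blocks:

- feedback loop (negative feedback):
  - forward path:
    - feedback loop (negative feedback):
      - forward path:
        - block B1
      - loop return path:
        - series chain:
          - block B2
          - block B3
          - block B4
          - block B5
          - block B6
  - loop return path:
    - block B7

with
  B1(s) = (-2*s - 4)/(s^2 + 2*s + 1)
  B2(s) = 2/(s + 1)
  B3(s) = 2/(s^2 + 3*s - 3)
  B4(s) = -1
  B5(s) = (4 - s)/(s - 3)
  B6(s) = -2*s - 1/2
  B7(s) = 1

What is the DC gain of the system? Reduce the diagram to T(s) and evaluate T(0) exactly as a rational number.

Reducing step by step:

Step 1: cascade B2, B3, B4, B5, B6 gives (-8*s^2 + 30*s + 8)/(s^4 + s^3 - 12*s^2 - 3*s + 9)
Step 2: collapse the loop (B1 forward, (B2*B3*B4*B5*B6) return) gives (-2*s^5 - 6*s^4 + 20*s^3 + 54*s^2 - 6*s - 36)/(s^6 + 3*s^5 - 9*s^4 - 10*s^3 - 37*s^2 - 121*s - 23)
Step 3: feedback reduction of [B1/(1+B1*(B2*B3*B4*B5*B6))], B7 gives (-2*s^5 - 6*s^4 + 20*s^3 + 54*s^2 - 6*s - 36)/(s^6 + s^5 - 15*s^4 + 10*s^3 + 17*s^2 - 127*s - 59)
DC gain: substitute s = 0 into T(s) from step 3: T(0) = -36/(-59) = 36/59.

Answer: 36/59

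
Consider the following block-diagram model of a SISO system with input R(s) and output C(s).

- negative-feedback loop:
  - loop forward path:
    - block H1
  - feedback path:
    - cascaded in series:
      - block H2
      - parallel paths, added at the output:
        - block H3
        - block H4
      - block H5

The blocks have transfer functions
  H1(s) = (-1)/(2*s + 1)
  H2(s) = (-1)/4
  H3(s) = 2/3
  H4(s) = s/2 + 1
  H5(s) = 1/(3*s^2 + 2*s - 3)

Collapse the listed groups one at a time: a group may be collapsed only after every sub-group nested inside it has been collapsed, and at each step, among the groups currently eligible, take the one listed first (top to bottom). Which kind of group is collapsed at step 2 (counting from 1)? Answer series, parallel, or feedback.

The answer is series.

Reasoning:
Step 1: parallel reduction of H3, H4
Step 2: multiply H2, (H3+H4), H5 (series)
Step 3: close the feedback loop around H1, (H2*(H3+H4)*H5)
At step 2 the group reduced is series.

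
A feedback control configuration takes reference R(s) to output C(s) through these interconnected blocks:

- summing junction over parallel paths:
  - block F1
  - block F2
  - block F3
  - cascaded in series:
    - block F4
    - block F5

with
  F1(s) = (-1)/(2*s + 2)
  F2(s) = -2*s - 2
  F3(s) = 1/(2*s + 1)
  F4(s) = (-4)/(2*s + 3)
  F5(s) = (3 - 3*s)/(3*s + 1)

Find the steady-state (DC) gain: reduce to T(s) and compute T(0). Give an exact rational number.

[1] combine F4, F5 in series, giving (12*s - 12)/(6*s^2 + 11*s + 3)
[2] add F1, F2, F3, (F4*F5) (parallel), giving (-48*s^5 - 208*s^4 - 292*s^3 - 230*s^2 - 129*s - 33)/(24*s^4 + 80*s^3 + 90*s^2 + 40*s + 6)
That last expression is T(s); at s = 0 only the constant terms survive, so T(0) = -33/6 = -11/2.

Final answer: -11/2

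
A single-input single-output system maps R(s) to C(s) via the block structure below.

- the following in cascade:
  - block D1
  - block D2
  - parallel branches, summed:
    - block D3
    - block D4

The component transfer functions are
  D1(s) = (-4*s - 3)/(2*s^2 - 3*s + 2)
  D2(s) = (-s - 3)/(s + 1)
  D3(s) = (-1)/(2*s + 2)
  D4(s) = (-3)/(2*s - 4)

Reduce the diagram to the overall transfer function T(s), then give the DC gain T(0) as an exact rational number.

The answer is 9/8.

Reasoning:
Step 1: sum the parallel branches D3, D4 -> (-4*s - 1)/(2*s^2 - 2*s - 4)
Step 2: multiply D1, D2, (D3+D4) (series) -> (-16*s^3 - 64*s^2 - 51*s - 9)/(4*s^5 - 6*s^4 - 8*s^3 + 10*s^2 - 8)
Step 2 gives the overall T(s). Then T(0) = -9/(-8) = 9/8.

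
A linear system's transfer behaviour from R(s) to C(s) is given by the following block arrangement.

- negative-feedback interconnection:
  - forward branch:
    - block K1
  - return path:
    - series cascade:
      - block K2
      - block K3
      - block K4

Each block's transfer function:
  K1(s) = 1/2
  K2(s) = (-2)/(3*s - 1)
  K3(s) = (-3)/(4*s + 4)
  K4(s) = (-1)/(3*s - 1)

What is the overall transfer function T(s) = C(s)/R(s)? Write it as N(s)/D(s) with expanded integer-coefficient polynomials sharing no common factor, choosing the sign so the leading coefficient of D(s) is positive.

(1) reduce the series chain K2, K3, K4; result (-3)/(18*s^3 + 6*s^2 - 10*s + 2)
(2) reduce the feedback loop with forward K1 and return (K2*K3*K4) - this is the overall T(s), already in the required normalized form

Answer: (18*s^3 + 6*s^2 - 10*s + 2)/(36*s^3 + 12*s^2 - 20*s + 1)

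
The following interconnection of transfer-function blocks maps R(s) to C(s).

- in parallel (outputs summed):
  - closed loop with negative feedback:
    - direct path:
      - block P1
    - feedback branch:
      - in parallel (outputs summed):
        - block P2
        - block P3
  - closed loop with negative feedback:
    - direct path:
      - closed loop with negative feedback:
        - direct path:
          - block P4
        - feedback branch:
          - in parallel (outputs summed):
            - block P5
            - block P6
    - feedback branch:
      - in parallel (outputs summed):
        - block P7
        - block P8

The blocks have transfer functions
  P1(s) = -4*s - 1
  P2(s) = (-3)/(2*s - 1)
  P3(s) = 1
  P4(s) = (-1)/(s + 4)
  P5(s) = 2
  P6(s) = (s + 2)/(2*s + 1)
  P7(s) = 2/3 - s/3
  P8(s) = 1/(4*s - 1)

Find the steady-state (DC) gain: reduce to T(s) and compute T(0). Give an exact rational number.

Step 1 - reduce the parallel group P2, P3, giving (2*s - 4)/(2*s - 1)
Step 2 - reduce the feedback loop with forward P1 and return (P2+P3), giving (8*s^2 - 2*s - 1)/(8*s^2 - 16*s - 3)
Step 3 - add P5, P6 (parallel), giving (5*s + 4)/(2*s + 1)
Step 4 - apply the feedback formula to P4, (P5+P6), giving (-2*s - 1)/(2*s^2 + 4*s)
Step 5 - sum the parallel branches P7, P8, giving (-4*s^2 + 9*s + 1)/(12*s - 3)
Step 6 - close the feedback loop around [P4/(1+P4*(P5+P6))], (P7+P8), giving (-24*s^2 - 6*s + 3)/(32*s^3 + 28*s^2 - 23*s - 1)
Step 7 - sum the parallel branches [P1/(1+P1*(P2+P3))], [[P4/(1+P4*(P5+P6))]/(1+[P4/(1+P4*(P5+P6))]*(P7+P8))], giving (256*s^5 - 32*s^4 + 64*s^3 + 202*s^2 - 5*s - 8)/(256*s^5 - 288*s^4 - 728*s^3 + 276*s^2 + 85*s + 3)
Evaluating the step-7 result (the overall T(s)) at s = 0 gives T(0) = -8/3.

Hence the answer: -8/3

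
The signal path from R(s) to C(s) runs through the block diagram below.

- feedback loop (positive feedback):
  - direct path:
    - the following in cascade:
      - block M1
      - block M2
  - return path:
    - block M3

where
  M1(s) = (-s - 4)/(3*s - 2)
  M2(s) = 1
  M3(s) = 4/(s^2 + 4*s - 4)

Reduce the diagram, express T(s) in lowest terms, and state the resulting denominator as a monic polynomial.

Answer: s^3 + 10*s^2/3 - 16*s/3 + 8

Working:
Step 1: cascade M1, M2 gives (-s - 4)/(3*s - 2)
Step 2: reduce the feedback loop with forward (M1*M2) and return M3 gives (-s^3 - 8*s^2 - 12*s + 16)/(3*s^3 + 10*s^2 - 16*s + 24)
That last expression is T(s), already simplified. Scaling its denominator by 1/3 (the reciprocal of the leading coefficient) yields the monic denominator.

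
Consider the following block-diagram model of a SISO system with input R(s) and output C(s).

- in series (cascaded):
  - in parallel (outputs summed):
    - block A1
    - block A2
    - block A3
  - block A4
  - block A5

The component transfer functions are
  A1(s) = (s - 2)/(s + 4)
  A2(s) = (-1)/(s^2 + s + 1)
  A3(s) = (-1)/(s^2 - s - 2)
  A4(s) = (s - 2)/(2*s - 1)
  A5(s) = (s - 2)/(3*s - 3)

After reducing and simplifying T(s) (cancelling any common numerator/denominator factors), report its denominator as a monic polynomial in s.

Step 1: add A1, A2, A3 (parallel), giving (s^5 - 2*s^4 - 4*s^3 - 7*s^2 + 5*s + 8)/(s^5 + 4*s^4 - 2*s^3 - 11*s^2 - 14*s - 8)
Step 2: combine (A1+A2+A3), A4, A5 in series, giving (s^6 - 4*s^5 + s^3 + 19*s^2 - 2*s - 16)/(6*s^6 + 27*s^5 + 9*s^4 - 18*s^3 - 27*s^2 - 9*s + 12)
No further cancellation is possible in the step-2 result, so that is T(s). Its denominator becomes monic after dividing by the leading coefficient 6.

Answer: s^6 + 9*s^5/2 + 3*s^4/2 - 3*s^3 - 9*s^2/2 - 3*s/2 + 2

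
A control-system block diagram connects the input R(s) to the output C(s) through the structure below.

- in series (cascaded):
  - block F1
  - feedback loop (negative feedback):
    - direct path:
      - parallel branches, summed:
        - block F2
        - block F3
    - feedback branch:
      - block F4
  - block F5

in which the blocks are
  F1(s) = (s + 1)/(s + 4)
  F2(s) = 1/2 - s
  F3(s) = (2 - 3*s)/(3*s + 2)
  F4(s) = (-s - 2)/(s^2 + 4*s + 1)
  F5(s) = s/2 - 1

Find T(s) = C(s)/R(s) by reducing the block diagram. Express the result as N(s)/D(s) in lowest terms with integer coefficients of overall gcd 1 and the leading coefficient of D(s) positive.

Answer: (-6*s^6 - 25*s^5 + 15*s^4 + 107*s^3 + 45*s^2 - 40*s - 12)/(24*s^4 + 190*s^3 + 436*s^2 + 224*s - 64)

Working:
(1) add F2, F3 (parallel); result (-6*s^2 - 7*s + 6)/(6*s + 4)
(2) apply the feedback formula to (F2+F3), F4; result (-6*s^4 - 31*s^3 - 28*s^2 + 17*s + 6)/(12*s^3 + 47*s^2 + 30*s - 8)
(3) combine F1, [(F2+F3)/(1+(F2+F3)*F4)], F5 in series: this yields T(s), and no further normalization is needed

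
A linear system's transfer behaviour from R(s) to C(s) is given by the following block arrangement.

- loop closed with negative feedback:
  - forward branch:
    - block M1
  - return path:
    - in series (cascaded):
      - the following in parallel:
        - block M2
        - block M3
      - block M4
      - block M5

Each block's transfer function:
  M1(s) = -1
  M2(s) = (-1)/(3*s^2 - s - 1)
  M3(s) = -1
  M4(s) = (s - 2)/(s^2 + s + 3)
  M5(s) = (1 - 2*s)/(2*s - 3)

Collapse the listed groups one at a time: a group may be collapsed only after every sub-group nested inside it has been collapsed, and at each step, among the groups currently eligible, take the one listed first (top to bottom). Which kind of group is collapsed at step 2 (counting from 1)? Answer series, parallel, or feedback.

The answer is series.

Reasoning:
[1] sum the parallel branches M2, M3
[2] series reduction of (M2+M3), M4, M5
[3] apply the feedback formula to M1, ((M2+M3)*M4*M5)
So the answer for step 2 is series.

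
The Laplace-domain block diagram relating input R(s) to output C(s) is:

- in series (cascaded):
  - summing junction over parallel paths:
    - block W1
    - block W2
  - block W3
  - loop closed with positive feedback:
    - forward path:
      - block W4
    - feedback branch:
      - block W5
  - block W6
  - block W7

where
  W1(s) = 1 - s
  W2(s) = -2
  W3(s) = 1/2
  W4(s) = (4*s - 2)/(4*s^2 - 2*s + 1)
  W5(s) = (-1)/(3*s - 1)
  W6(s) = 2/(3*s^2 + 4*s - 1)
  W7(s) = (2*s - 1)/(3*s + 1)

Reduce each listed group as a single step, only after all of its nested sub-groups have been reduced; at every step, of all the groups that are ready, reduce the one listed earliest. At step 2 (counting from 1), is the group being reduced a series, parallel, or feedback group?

[1] add W1, W2 (parallel)
[2] reduce the feedback loop with forward W4 and return W5
[3] series reduction of (W1+W2), W3, [W4/(1-W4*W5)], W6, W7
So the answer for step 2 is feedback.

Hence the answer: feedback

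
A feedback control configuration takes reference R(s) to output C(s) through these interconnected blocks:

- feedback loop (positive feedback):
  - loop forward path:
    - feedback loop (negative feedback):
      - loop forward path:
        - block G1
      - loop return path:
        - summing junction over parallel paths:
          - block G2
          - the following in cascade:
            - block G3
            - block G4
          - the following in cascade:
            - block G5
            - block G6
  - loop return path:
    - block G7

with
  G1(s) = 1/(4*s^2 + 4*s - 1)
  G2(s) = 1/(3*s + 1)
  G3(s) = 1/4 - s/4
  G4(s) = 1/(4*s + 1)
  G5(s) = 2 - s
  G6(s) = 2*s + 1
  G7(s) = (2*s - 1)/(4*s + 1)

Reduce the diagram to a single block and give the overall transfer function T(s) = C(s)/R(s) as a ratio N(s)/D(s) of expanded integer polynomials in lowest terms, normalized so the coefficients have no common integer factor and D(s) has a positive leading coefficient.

1. multiply G3, G4 (series) -> (1 - s)/(16*s + 4)
2. multiply G5, G6 (series) -> -2*s^2 + 3*s + 2
3. add G2, (G3*G4), (G5*G6) (parallel) -> (-96*s^4 + 88*s^3 + 169*s^2 + 86*s + 13)/(48*s^2 + 28*s + 4)
4. apply the feedback formula to G1, (G2+(G3*G4)+(G5*G6)) -> (48*s^2 + 28*s + 4)/(96*s^4 + 392*s^3 + 249*s^2 + 74*s + 9)
5. apply the feedback formula to [G1/(1+G1*(G2+(G3*G4)+(G5*G6)))], G7, giving the overall T(s)

Hence the answer: (48*s^2 + 28*s + 4)/(96*s^4 + 392*s^3 + 225*s^2 + 78*s + 13)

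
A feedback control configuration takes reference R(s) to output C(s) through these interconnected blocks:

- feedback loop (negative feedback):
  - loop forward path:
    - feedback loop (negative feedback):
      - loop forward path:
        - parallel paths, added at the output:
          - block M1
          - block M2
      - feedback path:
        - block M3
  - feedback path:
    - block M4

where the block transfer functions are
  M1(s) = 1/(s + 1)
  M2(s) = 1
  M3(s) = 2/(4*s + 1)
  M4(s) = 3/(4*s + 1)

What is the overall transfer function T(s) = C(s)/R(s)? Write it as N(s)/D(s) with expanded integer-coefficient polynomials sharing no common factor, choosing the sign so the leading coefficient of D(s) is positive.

Answer: (4*s^2 + 9*s + 2)/(4*s^2 + 10*s + 11)

Working:
1. sum the parallel branches M1, M2 -> (s + 2)/(s + 1)
2. reduce the feedback loop with forward (M1+M2) and return M3 -> (4*s^2 + 9*s + 2)/(4*s^2 + 7*s + 5)
3. feedback reduction of [(M1+M2)/(1+(M1+M2)*M3)], M4: this yields T(s), and no further normalization is needed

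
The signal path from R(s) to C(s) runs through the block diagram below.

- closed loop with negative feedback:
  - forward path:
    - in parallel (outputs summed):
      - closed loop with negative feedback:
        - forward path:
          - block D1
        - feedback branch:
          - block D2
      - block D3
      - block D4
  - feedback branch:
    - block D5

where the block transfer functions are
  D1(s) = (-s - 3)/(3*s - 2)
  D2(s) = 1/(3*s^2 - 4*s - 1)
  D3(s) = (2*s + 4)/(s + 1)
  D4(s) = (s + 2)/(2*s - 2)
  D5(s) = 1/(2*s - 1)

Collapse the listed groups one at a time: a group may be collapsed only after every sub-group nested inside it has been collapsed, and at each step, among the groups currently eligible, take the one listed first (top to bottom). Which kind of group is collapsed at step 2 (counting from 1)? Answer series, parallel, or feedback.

Answer: parallel

Working:
Step 1. reduce the feedback loop with forward D1 and return D2
Step 2. parallel reduction of [D1/(1+D1*D2)], D3, D4
Step 3. feedback reduction of ([D1/(1+D1*D2)]+D3+D4), D5
At step 2 the group reduced is parallel.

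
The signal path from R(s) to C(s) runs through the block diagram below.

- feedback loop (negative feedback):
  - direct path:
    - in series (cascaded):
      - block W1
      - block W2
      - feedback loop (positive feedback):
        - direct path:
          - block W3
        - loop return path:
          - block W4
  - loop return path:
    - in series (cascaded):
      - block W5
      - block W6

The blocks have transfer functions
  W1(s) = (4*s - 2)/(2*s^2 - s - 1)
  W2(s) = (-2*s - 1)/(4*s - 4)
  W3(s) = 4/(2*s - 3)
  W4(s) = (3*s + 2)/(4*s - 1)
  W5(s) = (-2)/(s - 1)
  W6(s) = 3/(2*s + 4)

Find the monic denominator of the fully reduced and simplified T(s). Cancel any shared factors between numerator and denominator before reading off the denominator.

Reducing step by step:

Step 1: apply the feedback formula to W3, W4, giving (16*s - 4)/(8*s^2 - 26*s - 5)
Step 2: series reduction of W1, W2, [W3/(1-W3*W4)], giving (-16*s^2 + 12*s - 2)/(8*s^4 - 42*s^3 + 55*s^2 - 16*s - 5)
Step 3: series reduction of W5, W6, giving (-3)/(s^2 + s - 2)
Step 4: close the feedback loop around (W1*W2*[W3/(1-W3*W4)]), (W5*W6), giving (-16*s^4 - 4*s^3 + 42*s^2 - 26*s + 4)/(8*s^6 - 34*s^5 - 3*s^4 + 123*s^3 - 83*s^2 - 9*s + 16)
That last expression is T(s), already simplified. Scaling its denominator by 1/8 (the reciprocal of the leading coefficient) yields the monic denominator.

Answer: s^6 - 17*s^5/4 - 3*s^4/8 + 123*s^3/8 - 83*s^2/8 - 9*s/8 + 2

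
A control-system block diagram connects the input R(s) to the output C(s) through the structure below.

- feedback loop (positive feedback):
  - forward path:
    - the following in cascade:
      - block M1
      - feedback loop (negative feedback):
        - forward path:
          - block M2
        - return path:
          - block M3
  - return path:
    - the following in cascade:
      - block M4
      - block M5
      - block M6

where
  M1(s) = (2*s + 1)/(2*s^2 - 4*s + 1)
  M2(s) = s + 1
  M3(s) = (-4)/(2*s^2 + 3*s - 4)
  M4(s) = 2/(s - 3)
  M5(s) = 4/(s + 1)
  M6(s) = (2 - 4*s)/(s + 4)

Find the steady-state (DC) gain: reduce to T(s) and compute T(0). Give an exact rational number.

1. feedback reduction of M2, M3, giving (2*s^3 + 5*s^2 - s - 4)/(2*s^2 - s - 8)
2. cascade M1, [M2/(1+M2*M3)], giving (4*s^4 + 12*s^3 + 3*s^2 - 9*s - 4)/(4*s^4 - 10*s^3 - 10*s^2 + 31*s - 8)
3. series reduction of M4, M5, M6, giving (16 - 32*s)/(s^3 + 2*s^2 - 11*s - 12)
4. collapse the loop ((M1*[M2/(1+M2*M3)]) forward, (M4*M5*M6) return), giving (4*s^6 + 16*s^5 - 33*s^4 - 150*s^3 - 49*s^2 + 104*s + 48)/(4*s^6 - 6*s^5 + 60*s^4 + 333*s^3 - 145*s^2 - 428*s + 160)
Step 4 gives the overall T(s). Then T(0) = 48/160 = 3/10.

Hence the answer: 3/10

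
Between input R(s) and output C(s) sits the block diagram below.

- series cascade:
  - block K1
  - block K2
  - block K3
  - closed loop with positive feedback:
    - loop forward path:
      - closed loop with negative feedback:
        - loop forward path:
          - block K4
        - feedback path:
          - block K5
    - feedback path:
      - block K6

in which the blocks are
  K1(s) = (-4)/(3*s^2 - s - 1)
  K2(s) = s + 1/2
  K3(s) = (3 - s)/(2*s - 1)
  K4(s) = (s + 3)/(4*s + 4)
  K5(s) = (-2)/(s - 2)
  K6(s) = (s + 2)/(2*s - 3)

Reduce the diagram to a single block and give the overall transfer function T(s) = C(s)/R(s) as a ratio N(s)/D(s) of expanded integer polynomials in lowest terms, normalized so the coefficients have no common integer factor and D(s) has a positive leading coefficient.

Step 1 - feedback reduction of K4, K5; result (s^2 + s - 6)/(4*s^2 - 6*s - 14)
Step 2 - reduce the feedback loop with forward [K4/(1+K4*K5)] and return K6; result (2*s^3 - s^2 - 15*s + 18)/(7*s^3 - 27*s^2 - 6*s + 54)
Step 3 - cascade K1, K2, K3, [[K4/(1+K4*K5)]/(1-[K4/(1+K4*K5)]*K6)], which is the overall transfer function T(s) = C(s)/R(s) in lowest terms

Therefore the answer is (8*s^5 - 24*s^4 - 62*s^3 + 228*s^2 - 90*s - 108)/(42*s^6 - 197*s^5 + 92*s^4 + 388*s^3 - 291*s^2 - 60*s + 54).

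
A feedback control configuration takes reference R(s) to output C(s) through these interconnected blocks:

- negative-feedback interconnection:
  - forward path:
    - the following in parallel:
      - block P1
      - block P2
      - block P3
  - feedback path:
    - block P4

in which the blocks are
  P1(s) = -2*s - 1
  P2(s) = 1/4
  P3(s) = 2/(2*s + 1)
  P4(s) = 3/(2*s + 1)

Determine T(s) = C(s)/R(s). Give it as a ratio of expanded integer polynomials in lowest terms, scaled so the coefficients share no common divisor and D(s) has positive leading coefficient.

First reduce the diagram to T(s).

[1] add P1, P2, P3 (parallel) = (-16*s^2 - 14*s + 5)/(8*s + 4)
[2] feedback reduction of (P1+P2+P3), P4; the result is T(s) itself (integer coefficients, no common factor, positive leading denominator coefficient)

Answer: (32*s^3 + 44*s^2 + 4*s - 5)/(32*s^2 + 26*s - 19)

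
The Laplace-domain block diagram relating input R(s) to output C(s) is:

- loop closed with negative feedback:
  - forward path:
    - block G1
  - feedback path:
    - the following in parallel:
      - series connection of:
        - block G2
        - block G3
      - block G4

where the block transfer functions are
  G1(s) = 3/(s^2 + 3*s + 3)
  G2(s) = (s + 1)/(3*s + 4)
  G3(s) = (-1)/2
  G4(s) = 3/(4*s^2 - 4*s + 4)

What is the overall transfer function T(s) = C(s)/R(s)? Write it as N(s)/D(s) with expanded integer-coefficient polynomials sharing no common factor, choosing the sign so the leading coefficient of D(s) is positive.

[1] series reduction of G2, G3, giving (-s - 1)/(6*s + 8)
[2] parallel reduction of (G2*G3), G4, giving (-2*s^3 + 9*s + 10)/(12*s^3 + 4*s^2 - 4*s + 16)
[3] apply the feedback formula to G1, ((G2*G3)+G4) - this is the overall T(s), already in the required normalized form

Hence the answer: (36*s^3 + 12*s^2 - 12*s + 48)/(12*s^5 + 40*s^4 + 38*s^3 + 16*s^2 + 63*s + 78)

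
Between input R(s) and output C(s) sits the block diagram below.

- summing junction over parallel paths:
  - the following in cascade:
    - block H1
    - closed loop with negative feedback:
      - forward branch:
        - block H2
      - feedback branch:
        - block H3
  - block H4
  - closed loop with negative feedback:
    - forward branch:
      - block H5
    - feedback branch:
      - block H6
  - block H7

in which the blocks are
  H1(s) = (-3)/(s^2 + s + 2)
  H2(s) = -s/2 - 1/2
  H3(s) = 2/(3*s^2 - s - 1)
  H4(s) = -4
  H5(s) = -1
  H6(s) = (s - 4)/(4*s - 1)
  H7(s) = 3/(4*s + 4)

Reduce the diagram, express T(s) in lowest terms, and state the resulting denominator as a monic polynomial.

Answer: s^5 + 4*s^4/3 + s^3 - 4*s^2/3 - 10*s/3 - 4/3

Working:
Step 1: feedback reduction of H2, H3, giving (-3*s^3 - 2*s^2 + 2*s + 1)/(6*s^2 - 4*s - 4)
Step 2: combine H1, [H2/(1+H2*H3)] in series, giving (9*s^3 + 6*s^2 - 6*s - 3)/(6*s^4 + 2*s^3 + 4*s^2 - 12*s - 8)
Step 3: reduce the feedback loop with forward H5 and return H6, giving (1 - 4*s)/(3*s + 3)
Step 4: reduce the parallel group (H1*[H2/(1+H2*H3)]), H4, [H5/(1+H5*H6)], H7, giving (-192*s^5 - 115*s^4 - 73*s^3 + 314*s^2 + 412*s + 122)/(36*s^5 + 48*s^4 + 36*s^3 - 48*s^2 - 120*s - 48)
T(s) is the step-4 result (common factors already cancelled). Leading coefficient of the denominator: 36. Divide through by 36 for the monic polynomial.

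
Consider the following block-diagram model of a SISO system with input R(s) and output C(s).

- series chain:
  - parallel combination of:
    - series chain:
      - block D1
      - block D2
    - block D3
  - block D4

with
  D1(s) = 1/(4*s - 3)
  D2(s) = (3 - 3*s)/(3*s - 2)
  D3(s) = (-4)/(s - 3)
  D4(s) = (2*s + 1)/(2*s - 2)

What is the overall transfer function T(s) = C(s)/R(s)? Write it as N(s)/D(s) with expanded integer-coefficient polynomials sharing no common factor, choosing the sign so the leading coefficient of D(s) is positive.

1. series reduction of D1, D2 = (3 - 3*s)/(12*s^2 - 17*s + 6)
2. parallel reduction of (D1*D2), D3 = (-51*s^2 + 80*s - 33)/(12*s^3 - 53*s^2 + 57*s - 18)
3. cascade ((D1*D2)+D3), D4 - this is the overall T(s), already in the required normalized form

Therefore the answer is (-102*s^3 + 109*s^2 + 14*s - 33)/(24*s^4 - 130*s^3 + 220*s^2 - 150*s + 36).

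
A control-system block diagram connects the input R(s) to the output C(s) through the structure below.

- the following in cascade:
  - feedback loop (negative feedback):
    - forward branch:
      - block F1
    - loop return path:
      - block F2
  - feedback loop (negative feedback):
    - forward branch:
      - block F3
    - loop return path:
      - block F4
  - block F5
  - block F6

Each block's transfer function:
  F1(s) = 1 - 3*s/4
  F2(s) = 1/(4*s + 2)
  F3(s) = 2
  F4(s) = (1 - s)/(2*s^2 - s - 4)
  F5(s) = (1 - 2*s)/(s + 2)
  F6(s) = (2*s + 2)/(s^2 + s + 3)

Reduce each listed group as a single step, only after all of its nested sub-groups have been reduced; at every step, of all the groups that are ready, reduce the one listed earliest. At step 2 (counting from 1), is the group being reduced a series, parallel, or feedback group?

Reducing step by step:

[1] apply the feedback formula to F1, F2
[2] close the feedback loop around F3, F4
[3] series reduction of [F1/(1+F1*F2)], [F3/(1+F3*F4)], F5, F6
Step 2: feedback.

Answer: feedback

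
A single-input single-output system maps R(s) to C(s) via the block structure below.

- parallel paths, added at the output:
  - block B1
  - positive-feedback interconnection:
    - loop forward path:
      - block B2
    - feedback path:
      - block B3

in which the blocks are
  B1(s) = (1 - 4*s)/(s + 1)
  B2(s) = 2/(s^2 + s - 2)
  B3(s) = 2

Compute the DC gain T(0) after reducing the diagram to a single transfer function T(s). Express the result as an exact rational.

[1] close the feedback loop around B2, B3; result 2/(s^2 + s - 6)
[2] combine B1, [B2/(1-B2*B3)] in parallel; result (-4*s^3 - 3*s^2 + 27*s - 4)/(s^3 + 2*s^2 - 5*s - 6)
Evaluating the step-2 result (the overall T(s)) at s = 0 gives T(0) = -4/(-6) = 2/3.

Therefore the answer is 2/3.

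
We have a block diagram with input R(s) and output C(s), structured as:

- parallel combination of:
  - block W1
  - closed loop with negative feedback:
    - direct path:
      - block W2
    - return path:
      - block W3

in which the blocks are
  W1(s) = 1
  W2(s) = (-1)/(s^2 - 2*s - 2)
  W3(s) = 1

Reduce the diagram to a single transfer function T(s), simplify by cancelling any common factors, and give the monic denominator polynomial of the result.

Answer: s^2 - 2*s - 3

Working:
Step 1 - apply the feedback formula to W2, W3 gives (-1)/(s^2 - 2*s - 3)
Step 2 - sum the parallel branches W1, [W2/(1+W2*W3)] gives (s^2 - 2*s - 4)/(s^2 - 2*s - 3)
T(s) is the step-2 result (common factors already cancelled). Leading coefficient of the denominator: 1, so no rescaling is needed.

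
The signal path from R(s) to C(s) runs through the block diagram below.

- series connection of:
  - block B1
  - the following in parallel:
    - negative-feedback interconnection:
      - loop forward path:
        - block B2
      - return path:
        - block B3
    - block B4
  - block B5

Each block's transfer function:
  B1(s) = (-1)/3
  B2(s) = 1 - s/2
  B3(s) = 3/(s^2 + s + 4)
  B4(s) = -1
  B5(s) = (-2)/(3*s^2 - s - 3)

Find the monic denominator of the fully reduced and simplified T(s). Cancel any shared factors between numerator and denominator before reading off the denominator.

The answer is s^4 - 5*s^3/6 + 37*s^2/6 - 11*s/6 - 7.

Reasoning:
Step 1: close the feedback loop around B2, B3; result (-s^3 + s^2 - 2*s + 8)/(2*s^2 - s + 14)
Step 2: sum the parallel branches [B2/(1+B2*B3)], B4; result (-s^3 - s^2 - s - 6)/(2*s^2 - s + 14)
Step 3: series reduction of B1, ([B2/(1+B2*B3)]+B4), B5; result (-2*s^3 - 2*s^2 - 2*s - 12)/(18*s^4 - 15*s^3 + 111*s^2 - 33*s - 126)
No further cancellation is possible in the step-3 result, so that is T(s). Its denominator becomes monic after dividing by the leading coefficient 18.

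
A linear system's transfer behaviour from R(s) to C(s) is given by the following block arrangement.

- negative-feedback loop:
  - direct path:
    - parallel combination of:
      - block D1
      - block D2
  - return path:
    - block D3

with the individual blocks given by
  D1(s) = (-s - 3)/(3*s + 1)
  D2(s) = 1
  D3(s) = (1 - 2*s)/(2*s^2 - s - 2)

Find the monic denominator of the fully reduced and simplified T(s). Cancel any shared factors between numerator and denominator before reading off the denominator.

The answer is s^3 - 5*s^2/6 - s/6 - 2/3.

Reasoning:
[1] parallel reduction of D1, D2: (2*s - 2)/(3*s + 1)
[2] close the feedback loop around (D1+D2), D3: (4*s^3 - 6*s^2 - 2*s + 4)/(6*s^3 - 5*s^2 - s - 4)
Step 2 gives the fully reduced T(s), with no common factor left to cancel. The denominator's leading coefficient is 6, so divide each of its coefficients by 6 to get the monic form.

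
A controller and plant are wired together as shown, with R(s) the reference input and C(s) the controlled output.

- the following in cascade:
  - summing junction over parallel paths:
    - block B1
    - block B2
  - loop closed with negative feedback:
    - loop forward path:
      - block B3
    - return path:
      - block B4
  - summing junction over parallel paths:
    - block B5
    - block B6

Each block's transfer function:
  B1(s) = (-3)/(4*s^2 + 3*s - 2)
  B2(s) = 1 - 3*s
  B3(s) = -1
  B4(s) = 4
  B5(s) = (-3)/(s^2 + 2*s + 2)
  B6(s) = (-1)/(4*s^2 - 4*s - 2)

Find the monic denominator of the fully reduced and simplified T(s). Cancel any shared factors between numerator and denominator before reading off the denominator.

Answer: s^6 + 7*s^5/4 - s^4/4 - 31*s^3/8 - 3*s^2 + 3*s/4 + 1/2

Working:
[1] sum the parallel branches B1, B2 -> (-12*s^3 - 5*s^2 + 9*s - 5)/(4*s^2 + 3*s - 2)
[2] close the feedback loop around B3, B4 -> 1/3
[3] reduce the parallel group B5, B6 -> (-13*s^2 + 10*s + 4)/(4*s^4 + 4*s^3 - 2*s^2 - 12*s - 4)
[4] series reduction of (B1+B2), [B3/(1+B3*B4)], (B5+B6) -> (156*s^5 - 55*s^4 - 215*s^3 + 135*s^2 - 14*s - 20)/(48*s^6 + 84*s^5 - 12*s^4 - 186*s^3 - 144*s^2 + 36*s + 24)
Step 4 gives the fully reduced T(s), with no common factor left to cancel. The denominator's leading coefficient is 48, so divide each of its coefficients by 48 to get the monic form.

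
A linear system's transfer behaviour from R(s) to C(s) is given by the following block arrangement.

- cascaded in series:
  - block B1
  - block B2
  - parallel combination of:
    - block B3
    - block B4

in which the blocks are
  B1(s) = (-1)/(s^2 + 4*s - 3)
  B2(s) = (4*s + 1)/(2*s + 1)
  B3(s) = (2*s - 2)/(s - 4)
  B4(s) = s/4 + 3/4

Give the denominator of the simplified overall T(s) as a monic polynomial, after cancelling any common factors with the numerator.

First reduce the diagram to T(s).

Step 1: reduce the parallel group B3, B4, giving (s^2 + 7*s - 20)/(4*s - 16)
Step 2: series reduction of B1, B2, (B3+B4), giving (-4*s^3 - 29*s^2 + 73*s + 20)/(8*s^4 + 4*s^3 - 152*s^2 + 20*s + 48)
Step 2 gives the fully reduced T(s), with no common factor left to cancel. The denominator's leading coefficient is 8, so divide each of its coefficients by 8 to get the monic form.

Answer: s^4 + s^3/2 - 19*s^2 + 5*s/2 + 6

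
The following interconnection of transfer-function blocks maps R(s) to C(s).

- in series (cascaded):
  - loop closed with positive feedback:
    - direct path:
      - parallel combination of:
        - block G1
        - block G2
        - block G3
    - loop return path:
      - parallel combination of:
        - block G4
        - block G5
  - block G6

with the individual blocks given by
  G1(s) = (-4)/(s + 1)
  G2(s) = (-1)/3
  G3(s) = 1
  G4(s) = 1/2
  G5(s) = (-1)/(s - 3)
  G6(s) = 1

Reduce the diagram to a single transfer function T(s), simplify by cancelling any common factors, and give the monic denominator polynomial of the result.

First reduce the diagram to T(s).

Step 1: parallel reduction of G1, G2, G3; result (2*s - 10)/(3*s + 3)
Step 2: add G4, G5 (parallel); result (s - 5)/(2*s - 6)
Step 3: collapse the loop ((G1+G2+G3) forward, (G4+G5) return); result (s^2 - 8*s + 15)/(s^2 + 2*s - 17)
Step 4: combine [(G1+G2+G3)/(1-(G1+G2+G3)*(G4+G5))], G6 in series; result (s^2 - 8*s + 15)/(s^2 + 2*s - 17)
That last expression is T(s), already simplified, and its denominator is already monic.

Answer: s^2 + 2*s - 17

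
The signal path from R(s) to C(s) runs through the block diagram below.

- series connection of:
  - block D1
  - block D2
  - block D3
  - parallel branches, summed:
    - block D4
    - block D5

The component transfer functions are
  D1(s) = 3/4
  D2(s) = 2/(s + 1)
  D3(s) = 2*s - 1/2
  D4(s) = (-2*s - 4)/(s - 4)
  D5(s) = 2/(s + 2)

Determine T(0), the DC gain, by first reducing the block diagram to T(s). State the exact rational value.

The answer is -3/2.

Reasoning:
Step 1 - add D4, D5 (parallel), giving (-2*s^2 - 6*s - 16)/(s^2 - 2*s - 8)
Step 2 - cascade D1, D2, D3, (D4+D5), giving (-12*s^3 - 33*s^2 - 87*s + 24)/(2*s^3 - 2*s^2 - 20*s - 16)
That last expression is T(s); at s = 0 only the constant terms survive, so T(0) = 24/(-16) = -3/2.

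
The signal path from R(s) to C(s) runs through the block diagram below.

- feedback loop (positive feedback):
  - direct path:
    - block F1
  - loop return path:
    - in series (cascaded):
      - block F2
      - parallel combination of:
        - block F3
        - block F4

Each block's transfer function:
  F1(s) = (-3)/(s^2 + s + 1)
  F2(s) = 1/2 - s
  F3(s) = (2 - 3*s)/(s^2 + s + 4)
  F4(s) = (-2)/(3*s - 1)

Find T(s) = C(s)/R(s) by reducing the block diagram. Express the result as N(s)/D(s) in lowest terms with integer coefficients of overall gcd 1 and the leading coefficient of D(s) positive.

Reducing step by step:

[1] parallel reduction of F3, F4, giving (-11*s^2 + 7*s - 10)/(3*s^3 + 2*s^2 + 11*s - 4)
[2] series reduction of F2, (F3+F4), giving (22*s^3 - 25*s^2 + 27*s - 10)/(6*s^3 + 4*s^2 + 22*s - 8)
[3] close the feedback loop around F1, (F2*(F3+F4)): this yields T(s), and no further normalization is needed

Answer: (-18*s^3 - 12*s^2 - 66*s + 24)/(6*s^5 + 10*s^4 + 98*s^3 - 57*s^2 + 95*s - 38)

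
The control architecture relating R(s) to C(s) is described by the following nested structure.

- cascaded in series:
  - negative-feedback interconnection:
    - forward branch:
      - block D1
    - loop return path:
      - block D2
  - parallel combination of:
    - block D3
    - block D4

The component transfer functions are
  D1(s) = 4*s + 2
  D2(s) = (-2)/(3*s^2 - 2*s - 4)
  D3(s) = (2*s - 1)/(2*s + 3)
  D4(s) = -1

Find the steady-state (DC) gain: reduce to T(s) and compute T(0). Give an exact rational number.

Step 1 - reduce the feedback loop with forward D1 and return D2 -> (12*s^3 - 2*s^2 - 20*s - 8)/(3*s^2 - 10*s - 8)
Step 2 - add D3, D4 (parallel) -> (-4)/(2*s + 3)
Step 3 - combine [D1/(1+D1*D2)], (D3+D4) in series -> (-48*s^3 + 8*s^2 + 80*s + 32)/(6*s^3 - 11*s^2 - 46*s - 24)
The step-3 result is T(s). Setting s = 0: T(0) = 32/(-24) = -4/3.

Final answer: -4/3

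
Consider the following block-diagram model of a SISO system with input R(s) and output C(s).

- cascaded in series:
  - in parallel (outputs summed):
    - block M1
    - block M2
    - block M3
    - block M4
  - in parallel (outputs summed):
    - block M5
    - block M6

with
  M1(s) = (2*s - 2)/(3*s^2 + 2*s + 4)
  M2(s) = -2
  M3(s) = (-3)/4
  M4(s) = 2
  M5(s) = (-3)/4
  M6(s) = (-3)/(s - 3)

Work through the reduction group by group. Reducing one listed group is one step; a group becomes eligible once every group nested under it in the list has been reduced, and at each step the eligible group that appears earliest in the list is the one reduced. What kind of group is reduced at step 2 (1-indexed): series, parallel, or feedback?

The answer is parallel.

Reasoning:
[1] reduce the parallel group M1, M2, M3, M4
[2] reduce the parallel group M5, M6
[3] series reduction of (M1+M2+M3+M4), (M5+M6)
So the answer for step 2 is parallel.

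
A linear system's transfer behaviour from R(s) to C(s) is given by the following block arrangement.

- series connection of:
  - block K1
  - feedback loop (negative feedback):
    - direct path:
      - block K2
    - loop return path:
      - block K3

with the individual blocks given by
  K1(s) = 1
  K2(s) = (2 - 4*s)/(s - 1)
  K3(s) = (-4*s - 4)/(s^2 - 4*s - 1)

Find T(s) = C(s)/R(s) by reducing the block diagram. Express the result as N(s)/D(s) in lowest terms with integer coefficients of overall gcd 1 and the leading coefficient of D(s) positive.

The answer is (-4*s^3 + 18*s^2 - 4*s - 2)/(s^3 + 11*s^2 + 11*s - 7).

Reasoning:
Step 1. apply the feedback formula to K2, K3, giving (-4*s^3 + 18*s^2 - 4*s - 2)/(s^3 + 11*s^2 + 11*s - 7)
Step 2. cascade K1, [K2/(1+K2*K3)] - this is the overall T(s), already in the required normalized form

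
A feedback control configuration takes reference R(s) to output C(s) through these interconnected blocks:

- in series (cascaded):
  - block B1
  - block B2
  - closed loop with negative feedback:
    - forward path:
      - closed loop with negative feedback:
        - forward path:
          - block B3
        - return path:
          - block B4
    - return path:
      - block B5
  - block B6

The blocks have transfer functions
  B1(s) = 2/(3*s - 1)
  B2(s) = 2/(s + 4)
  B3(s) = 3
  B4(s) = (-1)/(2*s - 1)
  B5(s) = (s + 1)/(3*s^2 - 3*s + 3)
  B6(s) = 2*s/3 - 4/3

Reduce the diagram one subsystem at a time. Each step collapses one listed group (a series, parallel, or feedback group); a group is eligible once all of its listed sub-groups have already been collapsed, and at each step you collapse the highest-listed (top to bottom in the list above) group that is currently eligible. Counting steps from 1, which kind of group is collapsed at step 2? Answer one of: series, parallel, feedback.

(1) collapse the loop (B3 forward, B4 return)
(2) reduce the feedback loop with forward [B3/(1+B3*B4)] and return B5
(3) reduce the series chain B1, B2, [[B3/(1+B3*B4)]/(1+[B3/(1+B3*B4)]*B5)], B6
Step 2 collapses a feedback group.

Answer: feedback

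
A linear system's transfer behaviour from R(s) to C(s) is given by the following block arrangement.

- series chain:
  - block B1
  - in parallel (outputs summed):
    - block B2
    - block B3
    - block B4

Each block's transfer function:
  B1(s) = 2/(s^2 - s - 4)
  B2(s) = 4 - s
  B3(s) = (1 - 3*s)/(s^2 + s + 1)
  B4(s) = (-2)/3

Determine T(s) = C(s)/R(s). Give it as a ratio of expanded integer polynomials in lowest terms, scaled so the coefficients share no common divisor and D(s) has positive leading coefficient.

Reducing step by step:

Step 1: sum the parallel branches B2, B3, B4: (-3*s^3 + 7*s^2 - 2*s + 13)/(3*s^2 + 3*s + 3)
Step 2: reduce the series chain B1, (B2+B3+B4), which is the overall transfer function T(s) = C(s)/R(s) in lowest terms

Answer: (-6*s^3 + 14*s^2 - 4*s + 26)/(3*s^4 - 12*s^2 - 15*s - 12)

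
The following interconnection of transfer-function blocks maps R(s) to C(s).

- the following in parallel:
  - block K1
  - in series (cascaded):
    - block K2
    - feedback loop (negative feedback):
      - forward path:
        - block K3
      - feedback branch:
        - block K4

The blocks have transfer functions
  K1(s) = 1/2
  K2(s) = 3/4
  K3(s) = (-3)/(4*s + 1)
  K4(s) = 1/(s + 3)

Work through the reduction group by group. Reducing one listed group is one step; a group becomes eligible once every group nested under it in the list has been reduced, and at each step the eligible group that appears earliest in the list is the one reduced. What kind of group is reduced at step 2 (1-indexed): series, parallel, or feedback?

The answer is series.

Reasoning:
(1) reduce the feedback loop with forward K3 and return K4
(2) cascade K2, [K3/(1+K3*K4)]
(3) sum the parallel branches K1, (K2*[K3/(1+K3*K4)])
At step 2 the group reduced is series.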